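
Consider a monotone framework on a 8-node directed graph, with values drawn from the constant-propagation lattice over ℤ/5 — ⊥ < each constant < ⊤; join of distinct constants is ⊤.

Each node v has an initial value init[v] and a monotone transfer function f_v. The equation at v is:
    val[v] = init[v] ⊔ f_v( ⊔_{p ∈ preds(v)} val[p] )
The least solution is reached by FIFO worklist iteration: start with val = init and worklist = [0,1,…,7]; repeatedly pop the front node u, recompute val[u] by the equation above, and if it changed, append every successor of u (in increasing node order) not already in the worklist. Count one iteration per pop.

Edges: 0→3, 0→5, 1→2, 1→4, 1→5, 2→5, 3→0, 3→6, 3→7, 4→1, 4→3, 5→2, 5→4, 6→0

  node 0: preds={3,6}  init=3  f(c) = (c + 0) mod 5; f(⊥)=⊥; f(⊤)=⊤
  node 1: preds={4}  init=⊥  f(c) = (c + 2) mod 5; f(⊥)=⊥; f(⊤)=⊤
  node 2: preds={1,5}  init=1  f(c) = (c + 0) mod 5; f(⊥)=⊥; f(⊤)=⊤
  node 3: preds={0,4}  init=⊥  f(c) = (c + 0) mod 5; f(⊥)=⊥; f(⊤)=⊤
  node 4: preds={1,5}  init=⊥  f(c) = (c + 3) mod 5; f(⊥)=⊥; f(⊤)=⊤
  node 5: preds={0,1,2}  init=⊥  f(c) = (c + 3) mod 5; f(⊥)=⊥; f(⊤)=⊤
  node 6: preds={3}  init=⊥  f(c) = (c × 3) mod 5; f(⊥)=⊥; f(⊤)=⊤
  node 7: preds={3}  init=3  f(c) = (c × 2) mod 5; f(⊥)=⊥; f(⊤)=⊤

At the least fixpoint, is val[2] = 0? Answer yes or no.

no

Trace (21 dequeues):
  [1] u=0 | in ⊥ | out 3 | ==
  [2] u=1 | in ⊥ | out ⊥ | ==
  [3] u=2 | in ⊥ | out 1 | ==
  [4] u=3 | in 3 | out 3 | prev ⊥ | push {0}
  [5] u=4 | in ⊥ | out ⊥ | ==
  [6] u=5 | in ⊤ | out ⊤ | prev ⊥ | push {2,4}
  [7] u=6 | in 3 | out 4 | prev ⊥ | push {}
  [8] u=7 | in 3 | out ⊤ | prev 3 | push {}
  [9] u=0 | in ⊤ | out ⊤ | prev 3 | push {3,5}
  [10] u=2 | in ⊤ | out ⊤ | prev 1 | push {}
  [11] u=4 | in ⊤ | out ⊤ | prev ⊥ | push {1}
  [12] u=3 | in ⊤ | out ⊤ | prev 3 | push {0,6,7}
  [13] u=5 | in ⊤ | out ⊤ | ==
  [14] u=1 | in ⊤ | out ⊤ | prev ⊥ | push {2,4,5}
  [15] u=0 | in ⊤ | out ⊤ | ==
  [16] u=6 | in ⊤ | out ⊤ | prev 4 | push {0}
  [17] u=7 | in ⊤ | out ⊤ | ==
  [18] u=2 | in ⊤ | out ⊤ | ==
  [19] u=4 | in ⊤ | out ⊤ | ==
  [20] u=5 | in ⊤ | out ⊤ | ==
  [21] u=0 | in ⊤ | out ⊤ | ==

Converged values:
  [0] ⊤
  [1] ⊤
  [2] ⊤
  [3] ⊤
  [4] ⊤
  [5] ⊤
  [6] ⊤
  [7] ⊤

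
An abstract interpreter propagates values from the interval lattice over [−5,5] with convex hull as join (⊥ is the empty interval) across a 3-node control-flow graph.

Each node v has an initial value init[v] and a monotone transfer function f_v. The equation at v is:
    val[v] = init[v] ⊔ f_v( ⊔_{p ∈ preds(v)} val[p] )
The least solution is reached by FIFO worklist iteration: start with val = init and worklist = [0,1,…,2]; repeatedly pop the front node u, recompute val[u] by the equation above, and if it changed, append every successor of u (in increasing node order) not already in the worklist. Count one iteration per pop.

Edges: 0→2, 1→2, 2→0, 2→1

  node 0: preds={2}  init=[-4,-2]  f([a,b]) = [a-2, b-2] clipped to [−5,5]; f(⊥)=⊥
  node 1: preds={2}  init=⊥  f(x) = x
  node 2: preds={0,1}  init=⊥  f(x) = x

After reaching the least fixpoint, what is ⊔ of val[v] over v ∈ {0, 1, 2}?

[-5,-2]

Trace (9 dequeues):
  [1] u=0 | in ⊥ | out [-4,-2] | ==
  [2] u=1 | in ⊥ | out ⊥ | ==
  [3] u=2 | in [-4,-2] | out [-4,-2] | prev ⊥ | push {0,1}
  [4] u=0 | in [-4,-2] | out [-5,-2] | prev [-4,-2] | push {2}
  [5] u=1 | in [-4,-2] | out [-4,-2] | prev ⊥ | push {}
  [6] u=2 | in [-5,-2] | out [-5,-2] | prev [-4,-2] | push {0,1}
  [7] u=0 | in [-5,-2] | out [-5,-2] | ==
  [8] u=1 | in [-5,-2] | out [-5,-2] | prev [-4,-2] | push {2}
  [9] u=2 | in [-5,-2] | out [-5,-2] | ==

Converged values:
  [0] [-5,-2]
  [1] [-5,-2]
  [2] [-5,-2]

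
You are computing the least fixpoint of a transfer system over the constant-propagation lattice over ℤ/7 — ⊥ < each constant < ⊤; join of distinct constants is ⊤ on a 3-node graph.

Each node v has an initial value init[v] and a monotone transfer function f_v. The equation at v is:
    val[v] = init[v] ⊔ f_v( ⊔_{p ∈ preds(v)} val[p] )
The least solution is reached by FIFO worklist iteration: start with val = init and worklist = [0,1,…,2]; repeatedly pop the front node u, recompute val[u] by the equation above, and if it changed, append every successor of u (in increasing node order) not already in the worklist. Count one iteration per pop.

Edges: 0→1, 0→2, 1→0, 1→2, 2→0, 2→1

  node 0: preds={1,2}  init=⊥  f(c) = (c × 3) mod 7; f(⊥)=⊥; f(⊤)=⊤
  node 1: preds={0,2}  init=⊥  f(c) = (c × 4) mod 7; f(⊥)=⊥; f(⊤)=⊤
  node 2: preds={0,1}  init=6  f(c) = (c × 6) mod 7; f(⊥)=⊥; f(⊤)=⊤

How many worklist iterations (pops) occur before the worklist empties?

Trace (6 dequeues):
  [1] u=0 | in 6 | out 4 | prev ⊥ | push {}
  [2] u=1 | in ⊤ | out ⊤ | prev ⊥ | push {0}
  [3] u=2 | in ⊤ | out ⊤ | prev 6 | push {1}
  [4] u=0 | in ⊤ | out ⊤ | prev 4 | push {2}
  [5] u=1 | in ⊤ | out ⊤ | ==
  [6] u=2 | in ⊤ | out ⊤ | ==

Converged values:
  [0] ⊤
  [1] ⊤
  [2] ⊤

6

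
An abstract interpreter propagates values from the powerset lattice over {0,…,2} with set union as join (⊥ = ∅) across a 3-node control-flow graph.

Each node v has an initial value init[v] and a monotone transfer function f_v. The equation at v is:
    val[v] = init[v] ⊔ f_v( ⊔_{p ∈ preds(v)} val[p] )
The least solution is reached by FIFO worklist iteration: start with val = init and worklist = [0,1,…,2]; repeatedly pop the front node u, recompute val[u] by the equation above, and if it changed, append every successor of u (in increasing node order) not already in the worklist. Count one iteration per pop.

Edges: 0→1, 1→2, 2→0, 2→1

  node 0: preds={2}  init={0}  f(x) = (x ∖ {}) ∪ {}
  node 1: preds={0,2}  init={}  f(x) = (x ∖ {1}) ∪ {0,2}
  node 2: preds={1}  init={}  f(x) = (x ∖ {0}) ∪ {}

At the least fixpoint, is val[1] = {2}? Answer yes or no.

no

Trace (5 dequeues):
  [1] u=0 | in {} | out {0} | ==
  [2] u=1 | in {0} | out {0,2} | prev {} | push {}
  [3] u=2 | in {0,2} | out {2} | prev {} | push {0,1}
  [4] u=0 | in {2} | out {0,2} | prev {0} | push {}
  [5] u=1 | in {0,2} | out {0,2} | ==

Converged values:
  [0] {0,2}
  [1] {0,2}
  [2] {2}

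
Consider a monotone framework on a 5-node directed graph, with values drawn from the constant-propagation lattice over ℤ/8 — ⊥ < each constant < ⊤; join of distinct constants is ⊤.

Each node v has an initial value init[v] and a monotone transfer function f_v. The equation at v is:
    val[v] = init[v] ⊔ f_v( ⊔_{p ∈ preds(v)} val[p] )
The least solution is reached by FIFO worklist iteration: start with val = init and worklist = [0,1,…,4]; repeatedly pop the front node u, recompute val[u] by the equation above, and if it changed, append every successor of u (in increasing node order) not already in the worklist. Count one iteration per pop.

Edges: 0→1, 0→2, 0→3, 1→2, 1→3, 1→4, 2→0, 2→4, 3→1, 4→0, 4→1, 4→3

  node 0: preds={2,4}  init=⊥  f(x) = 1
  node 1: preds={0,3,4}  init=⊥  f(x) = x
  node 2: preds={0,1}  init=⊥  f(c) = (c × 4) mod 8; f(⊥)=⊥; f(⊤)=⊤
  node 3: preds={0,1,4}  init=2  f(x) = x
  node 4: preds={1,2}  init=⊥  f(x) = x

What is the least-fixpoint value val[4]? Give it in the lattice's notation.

⊤

Trace (8 dequeues):
  [1] u=0 | in ⊥ | out 1 | prev ⊥ | push {}
  [2] u=1 | in ⊤ | out ⊤ | prev ⊥ | push {}
  [3] u=2 | in ⊤ | out ⊤ | prev ⊥ | push {0}
  [4] u=3 | in ⊤ | out ⊤ | prev 2 | push {1}
  [5] u=4 | in ⊤ | out ⊤ | prev ⊥ | push {3}
  [6] u=0 | in ⊤ | out 1 | ==
  [7] u=1 | in ⊤ | out ⊤ | ==
  [8] u=3 | in ⊤ | out ⊤ | ==

Converged values:
  [0] 1
  [1] ⊤
  [2] ⊤
  [3] ⊤
  [4] ⊤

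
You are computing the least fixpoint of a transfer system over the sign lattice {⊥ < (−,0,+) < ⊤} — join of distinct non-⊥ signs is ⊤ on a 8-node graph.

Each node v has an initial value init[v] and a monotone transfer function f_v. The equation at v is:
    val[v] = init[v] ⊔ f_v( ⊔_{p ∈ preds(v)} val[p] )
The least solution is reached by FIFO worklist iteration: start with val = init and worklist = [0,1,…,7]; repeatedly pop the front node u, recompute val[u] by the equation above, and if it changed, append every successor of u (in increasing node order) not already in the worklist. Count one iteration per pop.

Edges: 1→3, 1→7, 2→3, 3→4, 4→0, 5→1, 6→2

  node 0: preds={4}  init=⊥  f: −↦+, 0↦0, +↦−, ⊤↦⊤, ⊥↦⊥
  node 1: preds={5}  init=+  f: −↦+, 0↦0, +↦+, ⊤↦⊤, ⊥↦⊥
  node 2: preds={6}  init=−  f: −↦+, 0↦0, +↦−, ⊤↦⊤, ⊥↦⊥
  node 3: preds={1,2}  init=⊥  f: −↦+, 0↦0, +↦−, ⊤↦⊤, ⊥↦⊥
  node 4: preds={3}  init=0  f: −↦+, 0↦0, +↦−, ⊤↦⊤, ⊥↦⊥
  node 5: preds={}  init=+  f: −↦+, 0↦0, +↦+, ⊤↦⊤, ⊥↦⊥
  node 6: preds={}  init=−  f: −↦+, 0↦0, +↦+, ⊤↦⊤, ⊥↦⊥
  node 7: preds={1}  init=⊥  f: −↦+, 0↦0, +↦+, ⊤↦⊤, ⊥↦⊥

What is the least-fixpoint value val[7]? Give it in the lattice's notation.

+

Trace (9 dequeues):
  [1] u=0 | in 0 | out 0 | prev ⊥ | push {}
  [2] u=1 | in + | out + | ==
  [3] u=2 | in − | out ⊤ | prev − | push {}
  [4] u=3 | in ⊤ | out ⊤ | prev ⊥ | push {}
  [5] u=4 | in ⊤ | out ⊤ | prev 0 | push {0}
  [6] u=5 | in ⊥ | out + | ==
  [7] u=6 | in ⊥ | out − | ==
  [8] u=7 | in + | out + | prev ⊥ | push {}
  [9] u=0 | in ⊤ | out ⊤ | prev 0 | push {}

Converged values:
  [0] ⊤
  [1] +
  [2] ⊤
  [3] ⊤
  [4] ⊤
  [5] +
  [6] −
  [7] +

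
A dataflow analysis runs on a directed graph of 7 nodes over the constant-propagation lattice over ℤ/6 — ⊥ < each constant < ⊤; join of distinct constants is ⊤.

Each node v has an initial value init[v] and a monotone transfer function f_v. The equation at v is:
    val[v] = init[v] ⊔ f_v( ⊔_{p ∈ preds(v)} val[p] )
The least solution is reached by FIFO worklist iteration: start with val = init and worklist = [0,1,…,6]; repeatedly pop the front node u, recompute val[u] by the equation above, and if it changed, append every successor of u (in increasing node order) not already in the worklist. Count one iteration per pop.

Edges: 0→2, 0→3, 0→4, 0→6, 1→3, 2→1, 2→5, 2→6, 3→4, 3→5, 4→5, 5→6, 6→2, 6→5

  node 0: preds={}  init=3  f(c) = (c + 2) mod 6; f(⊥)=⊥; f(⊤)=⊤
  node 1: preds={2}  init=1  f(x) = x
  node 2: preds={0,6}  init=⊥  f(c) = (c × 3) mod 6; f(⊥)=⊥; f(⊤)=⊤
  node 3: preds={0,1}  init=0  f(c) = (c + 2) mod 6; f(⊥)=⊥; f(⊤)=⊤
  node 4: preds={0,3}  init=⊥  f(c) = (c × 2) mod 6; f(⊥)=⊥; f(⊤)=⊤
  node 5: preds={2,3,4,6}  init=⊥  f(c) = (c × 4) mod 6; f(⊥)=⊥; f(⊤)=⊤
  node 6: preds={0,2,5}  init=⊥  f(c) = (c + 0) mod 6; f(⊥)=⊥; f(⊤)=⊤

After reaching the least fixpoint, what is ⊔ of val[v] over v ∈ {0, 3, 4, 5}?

Trace (13 dequeues):
  [1] u=0 | in ⊥ | out 3 | ==
  [2] u=1 | in ⊥ | out 1 | ==
  [3] u=2 | in 3 | out 3 | prev ⊥ | push {1}
  [4] u=3 | in ⊤ | out ⊤ | prev 0 | push {}
  [5] u=4 | in ⊤ | out ⊤ | prev ⊥ | push {}
  [6] u=5 | in ⊤ | out ⊤ | prev ⊥ | push {}
  [7] u=6 | in ⊤ | out ⊤ | prev ⊥ | push {2,5}
  [8] u=1 | in 3 | out ⊤ | prev 1 | push {3}
  [9] u=2 | in ⊤ | out ⊤ | prev 3 | push {1,6}
  [10] u=5 | in ⊤ | out ⊤ | ==
  [11] u=3 | in ⊤ | out ⊤ | ==
  [12] u=1 | in ⊤ | out ⊤ | ==
  [13] u=6 | in ⊤ | out ⊤ | ==

Converged values:
  [0] 3
  [1] ⊤
  [2] ⊤
  [3] ⊤
  [4] ⊤
  [5] ⊤
  [6] ⊤

⊤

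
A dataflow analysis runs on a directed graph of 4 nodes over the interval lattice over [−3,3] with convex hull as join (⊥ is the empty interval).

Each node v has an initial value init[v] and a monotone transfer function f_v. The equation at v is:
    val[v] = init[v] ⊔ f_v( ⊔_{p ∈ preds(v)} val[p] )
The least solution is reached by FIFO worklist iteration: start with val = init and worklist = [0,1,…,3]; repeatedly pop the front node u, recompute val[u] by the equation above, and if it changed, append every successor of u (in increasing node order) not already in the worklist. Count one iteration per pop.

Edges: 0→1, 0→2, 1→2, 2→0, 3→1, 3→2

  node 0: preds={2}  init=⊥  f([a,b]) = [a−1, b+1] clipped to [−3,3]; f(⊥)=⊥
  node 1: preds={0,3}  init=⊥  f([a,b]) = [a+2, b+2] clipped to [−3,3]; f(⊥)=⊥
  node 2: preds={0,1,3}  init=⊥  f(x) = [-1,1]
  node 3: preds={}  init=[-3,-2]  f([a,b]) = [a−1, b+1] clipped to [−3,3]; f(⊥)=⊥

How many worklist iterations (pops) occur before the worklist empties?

7

Iteration log — 7 steps:
  step 1. node 0  ⊔preds=⊥  new=⊥  stable
  step 2. node 1  ⊔preds=[-3,-2]  new=[-1,0]  old=⊥  +wl: 
  step 3. node 2  ⊔preds=[-3,0]  new=[-1,1]  old=⊥  +wl: 0
  step 4. node 3  ⊔preds=⊥  new=[-3,-2]  stable
  step 5. node 0  ⊔preds=[-1,1]  new=[-2,2]  old=⊥  +wl: 1,2
  step 6. node 1  ⊔preds=[-3,2]  new=[-1,3]  old=[-1,0]  +wl: 
  step 7. node 2  ⊔preds=[-3,3]  new=[-1,1]  stable

Least fixpoint reached:
  node 0: [-2,2]
  node 1: [-1,3]
  node 2: [-1,1]
  node 3: [-3,-2]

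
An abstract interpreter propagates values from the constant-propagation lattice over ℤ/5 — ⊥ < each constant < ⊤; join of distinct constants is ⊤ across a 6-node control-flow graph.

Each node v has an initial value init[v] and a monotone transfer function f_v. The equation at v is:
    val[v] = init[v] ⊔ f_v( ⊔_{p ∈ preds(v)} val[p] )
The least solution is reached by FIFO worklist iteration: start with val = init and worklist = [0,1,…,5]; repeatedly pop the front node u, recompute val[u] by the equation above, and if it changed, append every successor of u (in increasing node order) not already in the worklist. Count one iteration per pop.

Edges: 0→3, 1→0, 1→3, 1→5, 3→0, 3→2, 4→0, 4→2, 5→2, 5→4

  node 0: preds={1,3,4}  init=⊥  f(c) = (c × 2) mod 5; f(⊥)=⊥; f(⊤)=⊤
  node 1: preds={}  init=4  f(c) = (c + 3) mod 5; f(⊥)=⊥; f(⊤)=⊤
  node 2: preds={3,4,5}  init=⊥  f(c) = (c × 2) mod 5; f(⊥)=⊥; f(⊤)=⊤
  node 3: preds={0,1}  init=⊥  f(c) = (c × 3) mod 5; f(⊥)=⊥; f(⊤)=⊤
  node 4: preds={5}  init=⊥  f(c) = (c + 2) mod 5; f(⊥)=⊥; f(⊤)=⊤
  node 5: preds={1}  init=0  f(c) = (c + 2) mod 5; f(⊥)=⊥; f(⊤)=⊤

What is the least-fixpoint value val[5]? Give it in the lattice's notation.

⊤

Worklist (12 pops):
  #1 pop 0: in=4 → 3 (was ⊥); enqueue []
  #2 pop 1: in=⊥ → 4 (no change)
  #3 pop 2: in=0 → 0 (was ⊥); enqueue []
  #4 pop 3: in=⊤ → ⊤ (was ⊥); enqueue [0,2]
  #5 pop 4: in=0 → 2 (was ⊥); enqueue []
  #6 pop 5: in=4 → ⊤ (was 0); enqueue [4]
  #7 pop 0: in=⊤ → ⊤ (was 3); enqueue [3]
  #8 pop 2: in=⊤ → ⊤ (was 0); enqueue []
  #9 pop 4: in=⊤ → ⊤ (was 2); enqueue [0,2]
  #10 pop 3: in=⊤ → ⊤ (no change)
  #11 pop 0: in=⊤ → ⊤ (no change)
  #12 pop 2: in=⊤ → ⊤ (no change)

Fixpoint:
  val[0] = ⊤
  val[1] = 4
  val[2] = ⊤
  val[3] = ⊤
  val[4] = ⊤
  val[5] = ⊤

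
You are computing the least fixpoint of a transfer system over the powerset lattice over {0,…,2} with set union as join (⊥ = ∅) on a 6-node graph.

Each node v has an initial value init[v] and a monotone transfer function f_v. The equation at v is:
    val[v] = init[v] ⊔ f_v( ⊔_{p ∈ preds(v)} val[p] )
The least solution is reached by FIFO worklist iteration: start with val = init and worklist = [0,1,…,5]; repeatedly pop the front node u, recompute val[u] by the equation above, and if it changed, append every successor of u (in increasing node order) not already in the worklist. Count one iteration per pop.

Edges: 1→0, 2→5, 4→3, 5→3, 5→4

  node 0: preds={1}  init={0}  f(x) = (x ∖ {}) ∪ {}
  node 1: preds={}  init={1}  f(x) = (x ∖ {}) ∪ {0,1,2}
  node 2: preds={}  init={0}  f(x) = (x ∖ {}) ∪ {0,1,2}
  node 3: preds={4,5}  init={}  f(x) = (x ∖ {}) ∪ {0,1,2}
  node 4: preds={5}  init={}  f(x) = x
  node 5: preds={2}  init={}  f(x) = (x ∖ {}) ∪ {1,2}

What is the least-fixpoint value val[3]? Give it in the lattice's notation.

{0,1,2}

Worklist (10 pops):
  #1 pop 0: in={1} → {0,1} (was {0}); enqueue []
  #2 pop 1: in={} → {0,1,2} (was {1}); enqueue [0]
  #3 pop 2: in={} → {0,1,2} (was {0}); enqueue []
  #4 pop 3: in={} → {0,1,2} (was {}); enqueue []
  #5 pop 4: in={} → {} (no change)
  #6 pop 5: in={0,1,2} → {0,1,2} (was {}); enqueue [3,4]
  #7 pop 0: in={0,1,2} → {0,1,2} (was {0,1}); enqueue []
  #8 pop 3: in={0,1,2} → {0,1,2} (no change)
  #9 pop 4: in={0,1,2} → {0,1,2} (was {}); enqueue [3]
  #10 pop 3: in={0,1,2} → {0,1,2} (no change)

Fixpoint:
  val[0] = {0,1,2}
  val[1] = {0,1,2}
  val[2] = {0,1,2}
  val[3] = {0,1,2}
  val[4] = {0,1,2}
  val[5] = {0,1,2}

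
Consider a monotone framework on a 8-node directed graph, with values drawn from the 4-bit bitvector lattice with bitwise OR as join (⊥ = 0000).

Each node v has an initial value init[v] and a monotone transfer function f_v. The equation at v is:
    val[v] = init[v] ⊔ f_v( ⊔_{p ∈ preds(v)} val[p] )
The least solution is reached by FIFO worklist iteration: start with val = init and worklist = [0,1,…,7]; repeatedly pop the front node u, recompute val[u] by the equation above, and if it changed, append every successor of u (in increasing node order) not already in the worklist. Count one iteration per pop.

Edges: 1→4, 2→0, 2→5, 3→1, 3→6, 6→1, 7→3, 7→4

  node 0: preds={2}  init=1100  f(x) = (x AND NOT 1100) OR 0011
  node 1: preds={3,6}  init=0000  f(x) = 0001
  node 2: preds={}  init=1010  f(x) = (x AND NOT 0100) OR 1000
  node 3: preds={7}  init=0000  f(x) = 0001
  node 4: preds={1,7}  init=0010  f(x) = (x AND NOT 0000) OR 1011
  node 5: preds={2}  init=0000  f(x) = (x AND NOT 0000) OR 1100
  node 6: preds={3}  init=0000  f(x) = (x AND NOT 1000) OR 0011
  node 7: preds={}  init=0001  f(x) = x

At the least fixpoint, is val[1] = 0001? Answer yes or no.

Iteration log — 9 steps:
  step 1. node 0  ⊔preds=1010  new=1111  old=1100  +wl: 
  step 2. node 1  ⊔preds=0000  new=0001  old=0000  +wl: 
  step 3. node 2  ⊔preds=0000  new=1010  stable
  step 4. node 3  ⊔preds=0001  new=0001  old=0000  +wl: 1
  step 5. node 4  ⊔preds=0001  new=1011  old=0010  +wl: 
  step 6. node 5  ⊔preds=1010  new=1110  old=0000  +wl: 
  step 7. node 6  ⊔preds=0001  new=0011  old=0000  +wl: 
  step 8. node 7  ⊔preds=0000  new=0001  stable
  step 9. node 1  ⊔preds=0011  new=0001  stable

Least fixpoint reached:
  node 0: 1111
  node 1: 0001
  node 2: 1010
  node 3: 0001
  node 4: 1011
  node 5: 1110
  node 6: 0011
  node 7: 0001

yes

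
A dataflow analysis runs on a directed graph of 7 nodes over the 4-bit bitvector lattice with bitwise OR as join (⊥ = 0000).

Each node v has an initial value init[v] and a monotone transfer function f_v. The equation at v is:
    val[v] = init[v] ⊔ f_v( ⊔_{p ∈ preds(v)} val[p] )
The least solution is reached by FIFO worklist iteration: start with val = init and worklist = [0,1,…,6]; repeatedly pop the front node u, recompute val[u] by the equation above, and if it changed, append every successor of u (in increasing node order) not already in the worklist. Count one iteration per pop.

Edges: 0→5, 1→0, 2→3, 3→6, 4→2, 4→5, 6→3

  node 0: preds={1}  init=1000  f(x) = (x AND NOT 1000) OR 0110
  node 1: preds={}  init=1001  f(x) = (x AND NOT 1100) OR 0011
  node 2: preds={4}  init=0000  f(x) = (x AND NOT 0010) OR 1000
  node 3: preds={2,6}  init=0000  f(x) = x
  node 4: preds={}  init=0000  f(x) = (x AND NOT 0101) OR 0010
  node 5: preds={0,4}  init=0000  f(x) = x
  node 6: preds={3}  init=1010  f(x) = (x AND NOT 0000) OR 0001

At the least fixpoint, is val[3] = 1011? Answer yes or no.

Trace (11 dequeues):
  [1] u=0 | in 1001 | out 1111 | prev 1000 | push {}
  [2] u=1 | in 0000 | out 1011 | prev 1001 | push {0}
  [3] u=2 | in 0000 | out 1000 | prev 0000 | push {}
  [4] u=3 | in 1010 | out 1010 | prev 0000 | push {}
  [5] u=4 | in 0000 | out 0010 | prev 0000 | push {2}
  [6] u=5 | in 1111 | out 1111 | prev 0000 | push {}
  [7] u=6 | in 1010 | out 1011 | prev 1010 | push {3}
  [8] u=0 | in 1011 | out 1111 | ==
  [9] u=2 | in 0010 | out 1000 | ==
  [10] u=3 | in 1011 | out 1011 | prev 1010 | push {6}
  [11] u=6 | in 1011 | out 1011 | ==

Converged values:
  [0] 1111
  [1] 1011
  [2] 1000
  [3] 1011
  [4] 0010
  [5] 1111
  [6] 1011

yes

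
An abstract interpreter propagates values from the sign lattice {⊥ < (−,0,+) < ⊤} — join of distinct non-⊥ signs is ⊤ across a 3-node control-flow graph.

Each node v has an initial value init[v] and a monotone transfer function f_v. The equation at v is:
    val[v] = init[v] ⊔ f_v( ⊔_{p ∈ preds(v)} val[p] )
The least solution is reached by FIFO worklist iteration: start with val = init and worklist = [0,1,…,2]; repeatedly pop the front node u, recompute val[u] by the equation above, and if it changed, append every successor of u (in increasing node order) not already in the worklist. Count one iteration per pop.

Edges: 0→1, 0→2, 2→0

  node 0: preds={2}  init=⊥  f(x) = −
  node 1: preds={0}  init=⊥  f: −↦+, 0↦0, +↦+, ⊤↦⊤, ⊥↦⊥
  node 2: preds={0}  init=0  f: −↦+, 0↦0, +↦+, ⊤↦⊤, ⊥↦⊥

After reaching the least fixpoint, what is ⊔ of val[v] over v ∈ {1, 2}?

Iteration log — 4 steps:
  step 1. node 0  ⊔preds=0  new=−  old=⊥  +wl: 
  step 2. node 1  ⊔preds=−  new=+  old=⊥  +wl: 
  step 3. node 2  ⊔preds=−  new=⊤  old=0  +wl: 0
  step 4. node 0  ⊔preds=⊤  new=−  stable

Least fixpoint reached:
  node 0: −
  node 1: +
  node 2: ⊤

⊤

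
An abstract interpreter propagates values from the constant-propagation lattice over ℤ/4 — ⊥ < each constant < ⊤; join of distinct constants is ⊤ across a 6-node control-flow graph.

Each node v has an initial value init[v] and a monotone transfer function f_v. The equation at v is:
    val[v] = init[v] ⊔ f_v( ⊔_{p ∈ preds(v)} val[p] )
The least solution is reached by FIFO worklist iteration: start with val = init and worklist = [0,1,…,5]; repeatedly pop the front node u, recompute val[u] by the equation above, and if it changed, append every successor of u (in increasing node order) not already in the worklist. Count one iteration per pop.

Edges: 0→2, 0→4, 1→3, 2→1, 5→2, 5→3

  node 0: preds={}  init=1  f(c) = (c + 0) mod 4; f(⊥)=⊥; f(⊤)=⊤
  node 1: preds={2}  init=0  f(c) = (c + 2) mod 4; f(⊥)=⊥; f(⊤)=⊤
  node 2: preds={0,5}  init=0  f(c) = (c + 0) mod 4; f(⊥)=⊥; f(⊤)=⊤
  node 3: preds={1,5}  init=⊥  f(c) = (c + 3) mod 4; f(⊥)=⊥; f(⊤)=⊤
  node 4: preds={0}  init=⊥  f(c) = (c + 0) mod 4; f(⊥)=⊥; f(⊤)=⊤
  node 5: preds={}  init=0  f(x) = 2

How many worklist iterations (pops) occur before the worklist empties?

9

Trace (9 dequeues):
  [1] u=0 | in ⊥ | out 1 | ==
  [2] u=1 | in 0 | out ⊤ | prev 0 | push {}
  [3] u=2 | in ⊤ | out ⊤ | prev 0 | push {1}
  [4] u=3 | in ⊤ | out ⊤ | prev ⊥ | push {}
  [5] u=4 | in 1 | out 1 | prev ⊥ | push {}
  [6] u=5 | in ⊥ | out ⊤ | prev 0 | push {2,3}
  [7] u=1 | in ⊤ | out ⊤ | ==
  [8] u=2 | in ⊤ | out ⊤ | ==
  [9] u=3 | in ⊤ | out ⊤ | ==

Converged values:
  [0] 1
  [1] ⊤
  [2] ⊤
  [3] ⊤
  [4] 1
  [5] ⊤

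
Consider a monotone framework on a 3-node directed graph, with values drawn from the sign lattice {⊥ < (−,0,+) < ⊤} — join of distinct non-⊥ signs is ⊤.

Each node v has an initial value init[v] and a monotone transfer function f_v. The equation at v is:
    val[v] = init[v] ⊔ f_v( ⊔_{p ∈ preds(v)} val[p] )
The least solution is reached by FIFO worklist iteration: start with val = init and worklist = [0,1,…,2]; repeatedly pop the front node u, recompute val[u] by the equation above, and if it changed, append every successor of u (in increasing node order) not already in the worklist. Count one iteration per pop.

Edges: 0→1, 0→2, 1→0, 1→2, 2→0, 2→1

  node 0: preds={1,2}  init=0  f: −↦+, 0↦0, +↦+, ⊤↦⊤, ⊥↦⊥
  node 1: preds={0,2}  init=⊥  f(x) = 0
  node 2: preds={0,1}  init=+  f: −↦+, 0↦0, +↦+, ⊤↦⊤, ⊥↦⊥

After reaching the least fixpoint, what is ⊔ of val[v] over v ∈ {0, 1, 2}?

⊤

Iteration log — 5 steps:
  step 1. node 0  ⊔preds=+  new=⊤  old=0  +wl: 
  step 2. node 1  ⊔preds=⊤  new=0  old=⊥  +wl: 0
  step 3. node 2  ⊔preds=⊤  new=⊤  old=+  +wl: 1
  step 4. node 0  ⊔preds=⊤  new=⊤  stable
  step 5. node 1  ⊔preds=⊤  new=0  stable

Least fixpoint reached:
  node 0: ⊤
  node 1: 0
  node 2: ⊤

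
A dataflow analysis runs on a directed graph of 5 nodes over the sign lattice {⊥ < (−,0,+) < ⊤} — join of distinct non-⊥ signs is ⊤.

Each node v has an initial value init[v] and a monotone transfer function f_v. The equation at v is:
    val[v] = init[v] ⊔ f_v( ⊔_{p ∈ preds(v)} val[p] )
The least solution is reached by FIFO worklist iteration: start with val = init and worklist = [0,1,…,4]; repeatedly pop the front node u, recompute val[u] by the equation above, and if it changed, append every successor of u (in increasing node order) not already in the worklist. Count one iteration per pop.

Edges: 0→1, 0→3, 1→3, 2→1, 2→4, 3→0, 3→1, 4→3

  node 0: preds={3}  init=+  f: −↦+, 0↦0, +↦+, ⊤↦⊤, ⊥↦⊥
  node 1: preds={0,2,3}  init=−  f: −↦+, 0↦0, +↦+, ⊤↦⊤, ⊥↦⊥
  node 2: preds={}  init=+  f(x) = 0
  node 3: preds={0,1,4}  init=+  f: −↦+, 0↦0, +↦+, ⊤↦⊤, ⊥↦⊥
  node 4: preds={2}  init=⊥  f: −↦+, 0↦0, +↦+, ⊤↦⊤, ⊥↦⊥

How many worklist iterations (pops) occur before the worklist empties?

9

Trace (9 dequeues):
  [1] u=0 | in + | out + | ==
  [2] u=1 | in + | out ⊤ | prev − | push {}
  [3] u=2 | in ⊥ | out ⊤ | prev + | push {1}
  [4] u=3 | in ⊤ | out ⊤ | prev + | push {0}
  [5] u=4 | in ⊤ | out ⊤ | prev ⊥ | push {3}
  [6] u=1 | in ⊤ | out ⊤ | ==
  [7] u=0 | in ⊤ | out ⊤ | prev + | push {1}
  [8] u=3 | in ⊤ | out ⊤ | ==
  [9] u=1 | in ⊤ | out ⊤ | ==

Converged values:
  [0] ⊤
  [1] ⊤
  [2] ⊤
  [3] ⊤
  [4] ⊤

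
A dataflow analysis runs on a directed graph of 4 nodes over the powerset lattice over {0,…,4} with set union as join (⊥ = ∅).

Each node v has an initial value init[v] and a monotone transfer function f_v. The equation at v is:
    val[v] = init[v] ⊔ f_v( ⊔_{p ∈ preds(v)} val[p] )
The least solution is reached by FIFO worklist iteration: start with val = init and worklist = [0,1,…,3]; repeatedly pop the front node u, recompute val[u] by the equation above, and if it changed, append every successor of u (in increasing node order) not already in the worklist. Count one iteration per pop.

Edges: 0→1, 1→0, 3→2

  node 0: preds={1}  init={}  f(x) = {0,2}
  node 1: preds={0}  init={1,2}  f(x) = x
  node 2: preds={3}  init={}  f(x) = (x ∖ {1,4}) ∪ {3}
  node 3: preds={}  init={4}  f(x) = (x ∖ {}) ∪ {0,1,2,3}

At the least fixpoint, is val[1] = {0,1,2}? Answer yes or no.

yes

Iteration log — 6 steps:
  step 1. node 0  ⊔preds={1,2}  new={0,2}  old={}  +wl: 
  step 2. node 1  ⊔preds={0,2}  new={0,1,2}  old={1,2}  +wl: 0
  step 3. node 2  ⊔preds={4}  new={3}  old={}  +wl: 
  step 4. node 3  ⊔preds={}  new={0,1,2,3,4}  old={4}  +wl: 2
  step 5. node 0  ⊔preds={0,1,2}  new={0,2}  stable
  step 6. node 2  ⊔preds={0,1,2,3,4}  new={0,2,3}  old={3}  +wl: 

Least fixpoint reached:
  node 0: {0,2}
  node 1: {0,1,2}
  node 2: {0,2,3}
  node 3: {0,1,2,3,4}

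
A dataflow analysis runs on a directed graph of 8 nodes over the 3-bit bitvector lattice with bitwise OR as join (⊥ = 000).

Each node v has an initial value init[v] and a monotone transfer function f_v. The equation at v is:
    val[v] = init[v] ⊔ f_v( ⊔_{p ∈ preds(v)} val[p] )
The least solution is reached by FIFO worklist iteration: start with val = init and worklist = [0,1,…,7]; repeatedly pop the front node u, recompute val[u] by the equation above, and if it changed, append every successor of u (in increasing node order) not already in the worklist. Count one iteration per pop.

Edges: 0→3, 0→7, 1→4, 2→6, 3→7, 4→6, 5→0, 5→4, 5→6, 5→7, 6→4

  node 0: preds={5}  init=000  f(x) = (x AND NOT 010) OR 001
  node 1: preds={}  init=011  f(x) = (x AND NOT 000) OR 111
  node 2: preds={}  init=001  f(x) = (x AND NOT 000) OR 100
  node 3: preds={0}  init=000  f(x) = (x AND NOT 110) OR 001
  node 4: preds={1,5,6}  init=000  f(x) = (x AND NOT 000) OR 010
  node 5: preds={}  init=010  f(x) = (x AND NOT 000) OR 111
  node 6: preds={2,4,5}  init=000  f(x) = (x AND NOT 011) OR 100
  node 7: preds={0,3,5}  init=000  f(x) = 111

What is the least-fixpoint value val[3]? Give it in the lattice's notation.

001

Worklist (12 pops):
  #1 pop 0: in=010 → 001 (was 000); enqueue []
  #2 pop 1: in=000 → 111 (was 011); enqueue []
  #3 pop 2: in=000 → 101 (was 001); enqueue []
  #4 pop 3: in=001 → 001 (was 000); enqueue []
  #5 pop 4: in=111 → 111 (was 000); enqueue []
  #6 pop 5: in=000 → 111 (was 010); enqueue [0,4]
  #7 pop 6: in=111 → 100 (was 000); enqueue []
  #8 pop 7: in=111 → 111 (was 000); enqueue []
  #9 pop 0: in=111 → 101 (was 001); enqueue [3,7]
  #10 pop 4: in=111 → 111 (no change)
  #11 pop 3: in=101 → 001 (no change)
  #12 pop 7: in=111 → 111 (no change)

Fixpoint:
  val[0] = 101
  val[1] = 111
  val[2] = 101
  val[3] = 001
  val[4] = 111
  val[5] = 111
  val[6] = 100
  val[7] = 111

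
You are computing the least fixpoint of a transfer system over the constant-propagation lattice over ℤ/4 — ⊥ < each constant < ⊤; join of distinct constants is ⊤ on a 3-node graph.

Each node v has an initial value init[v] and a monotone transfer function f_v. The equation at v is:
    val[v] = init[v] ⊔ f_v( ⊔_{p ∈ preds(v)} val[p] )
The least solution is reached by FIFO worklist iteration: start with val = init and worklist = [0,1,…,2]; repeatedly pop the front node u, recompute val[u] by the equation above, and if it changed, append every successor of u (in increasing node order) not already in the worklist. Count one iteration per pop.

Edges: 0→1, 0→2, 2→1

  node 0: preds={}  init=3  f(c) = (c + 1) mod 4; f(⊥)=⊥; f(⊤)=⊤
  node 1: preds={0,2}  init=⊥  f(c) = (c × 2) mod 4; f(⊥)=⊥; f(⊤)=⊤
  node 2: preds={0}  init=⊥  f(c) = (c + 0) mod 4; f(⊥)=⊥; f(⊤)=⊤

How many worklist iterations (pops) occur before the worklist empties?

4

Iteration log — 4 steps:
  step 1. node 0  ⊔preds=⊥  new=3  stable
  step 2. node 1  ⊔preds=3  new=2  old=⊥  +wl: 
  step 3. node 2  ⊔preds=3  new=3  old=⊥  +wl: 1
  step 4. node 1  ⊔preds=3  new=2  stable

Least fixpoint reached:
  node 0: 3
  node 1: 2
  node 2: 3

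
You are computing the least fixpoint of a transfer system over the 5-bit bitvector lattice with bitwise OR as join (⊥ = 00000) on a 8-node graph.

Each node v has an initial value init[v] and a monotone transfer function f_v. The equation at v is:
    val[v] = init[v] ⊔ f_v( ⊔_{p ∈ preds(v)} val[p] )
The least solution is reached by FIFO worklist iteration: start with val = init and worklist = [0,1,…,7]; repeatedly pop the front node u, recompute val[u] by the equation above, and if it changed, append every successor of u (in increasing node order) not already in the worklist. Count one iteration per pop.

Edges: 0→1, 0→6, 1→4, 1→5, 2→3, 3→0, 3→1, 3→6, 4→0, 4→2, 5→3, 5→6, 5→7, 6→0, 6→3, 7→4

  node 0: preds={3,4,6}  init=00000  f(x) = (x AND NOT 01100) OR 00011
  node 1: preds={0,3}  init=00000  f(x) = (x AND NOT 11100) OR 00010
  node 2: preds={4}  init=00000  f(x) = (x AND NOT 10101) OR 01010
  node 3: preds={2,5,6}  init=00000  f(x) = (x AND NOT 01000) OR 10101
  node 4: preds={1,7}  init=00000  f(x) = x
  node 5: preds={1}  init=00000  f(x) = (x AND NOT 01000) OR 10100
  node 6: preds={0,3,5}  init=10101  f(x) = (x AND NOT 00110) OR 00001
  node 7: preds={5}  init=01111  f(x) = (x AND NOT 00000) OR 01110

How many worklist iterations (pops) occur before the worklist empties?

Iteration log — 15 steps:
  step 1. node 0  ⊔preds=10101  new=10011  old=00000  +wl: 
  step 2. node 1  ⊔preds=10011  new=00011  old=00000  +wl: 
  step 3. node 2  ⊔preds=00000  new=01010  old=00000  +wl: 
  step 4. node 3  ⊔preds=11111  new=10111  old=00000  +wl: 0,1
  step 5. node 4  ⊔preds=01111  new=01111  old=00000  +wl: 2
  step 6. node 5  ⊔preds=00011  new=10111  old=00000  +wl: 3
  step 7. node 6  ⊔preds=10111  new=10101  stable
  step 8. node 7  ⊔preds=10111  new=11111  old=01111  +wl: 4
  step 9. node 0  ⊔preds=11111  new=10011  stable
  step 10. node 1  ⊔preds=10111  new=00011  stable
  step 11. node 2  ⊔preds=01111  new=01010  stable
  step 12. node 3  ⊔preds=11111  new=10111  stable
  step 13. node 4  ⊔preds=11111  new=11111  old=01111  +wl: 0,2
  step 14. node 0  ⊔preds=11111  new=10011  stable
  step 15. node 2  ⊔preds=11111  new=01010  stable

Least fixpoint reached:
  node 0: 10011
  node 1: 00011
  node 2: 01010
  node 3: 10111
  node 4: 11111
  node 5: 10111
  node 6: 10101
  node 7: 11111

15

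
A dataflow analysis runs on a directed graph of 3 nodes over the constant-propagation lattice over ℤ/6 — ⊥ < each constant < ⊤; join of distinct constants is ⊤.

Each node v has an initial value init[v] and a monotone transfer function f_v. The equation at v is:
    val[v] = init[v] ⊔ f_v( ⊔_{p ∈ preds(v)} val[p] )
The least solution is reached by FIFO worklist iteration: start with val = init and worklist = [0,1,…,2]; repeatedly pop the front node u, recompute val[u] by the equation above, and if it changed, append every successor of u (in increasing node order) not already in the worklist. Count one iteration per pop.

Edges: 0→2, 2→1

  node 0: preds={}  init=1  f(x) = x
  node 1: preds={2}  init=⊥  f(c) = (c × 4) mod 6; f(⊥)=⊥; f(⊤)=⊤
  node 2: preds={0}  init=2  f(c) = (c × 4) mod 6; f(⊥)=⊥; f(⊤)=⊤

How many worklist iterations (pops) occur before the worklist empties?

Worklist (4 pops):
  #1 pop 0: in=⊥ → 1 (no change)
  #2 pop 1: in=2 → 2 (was ⊥); enqueue []
  #3 pop 2: in=1 → ⊤ (was 2); enqueue [1]
  #4 pop 1: in=⊤ → ⊤ (was 2); enqueue []

Fixpoint:
  val[0] = 1
  val[1] = ⊤
  val[2] = ⊤

4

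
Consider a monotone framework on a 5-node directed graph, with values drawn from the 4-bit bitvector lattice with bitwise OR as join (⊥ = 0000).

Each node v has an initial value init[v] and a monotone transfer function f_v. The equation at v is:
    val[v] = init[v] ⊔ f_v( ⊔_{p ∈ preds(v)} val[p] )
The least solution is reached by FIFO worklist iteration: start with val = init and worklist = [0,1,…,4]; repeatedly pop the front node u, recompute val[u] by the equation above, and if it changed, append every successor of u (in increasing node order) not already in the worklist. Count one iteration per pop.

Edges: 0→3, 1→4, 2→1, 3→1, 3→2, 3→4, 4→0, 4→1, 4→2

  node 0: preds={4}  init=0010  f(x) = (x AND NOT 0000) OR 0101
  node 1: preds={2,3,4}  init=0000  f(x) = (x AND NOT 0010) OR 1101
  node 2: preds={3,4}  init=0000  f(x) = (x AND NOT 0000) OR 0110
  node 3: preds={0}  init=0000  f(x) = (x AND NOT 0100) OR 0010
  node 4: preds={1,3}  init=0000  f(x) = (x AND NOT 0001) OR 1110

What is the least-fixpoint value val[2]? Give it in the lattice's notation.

Worklist (13 pops):
  #1 pop 0: in=0000 → 0111 (was 0010); enqueue []
  #2 pop 1: in=0000 → 1101 (was 0000); enqueue []
  #3 pop 2: in=0000 → 0110 (was 0000); enqueue [1]
  #4 pop 3: in=0111 → 0011 (was 0000); enqueue [2]
  #5 pop 4: in=1111 → 1110 (was 0000); enqueue [0]
  #6 pop 1: in=1111 → 1101 (no change)
  #7 pop 2: in=1111 → 1111 (was 0110); enqueue [1]
  #8 pop 0: in=1110 → 1111 (was 0111); enqueue [3]
  #9 pop 1: in=1111 → 1101 (no change)
  #10 pop 3: in=1111 → 1011 (was 0011); enqueue [1,2,4]
  #11 pop 1: in=1111 → 1101 (no change)
  #12 pop 2: in=1111 → 1111 (no change)
  #13 pop 4: in=1111 → 1110 (no change)

Fixpoint:
  val[0] = 1111
  val[1] = 1101
  val[2] = 1111
  val[3] = 1011
  val[4] = 1110

1111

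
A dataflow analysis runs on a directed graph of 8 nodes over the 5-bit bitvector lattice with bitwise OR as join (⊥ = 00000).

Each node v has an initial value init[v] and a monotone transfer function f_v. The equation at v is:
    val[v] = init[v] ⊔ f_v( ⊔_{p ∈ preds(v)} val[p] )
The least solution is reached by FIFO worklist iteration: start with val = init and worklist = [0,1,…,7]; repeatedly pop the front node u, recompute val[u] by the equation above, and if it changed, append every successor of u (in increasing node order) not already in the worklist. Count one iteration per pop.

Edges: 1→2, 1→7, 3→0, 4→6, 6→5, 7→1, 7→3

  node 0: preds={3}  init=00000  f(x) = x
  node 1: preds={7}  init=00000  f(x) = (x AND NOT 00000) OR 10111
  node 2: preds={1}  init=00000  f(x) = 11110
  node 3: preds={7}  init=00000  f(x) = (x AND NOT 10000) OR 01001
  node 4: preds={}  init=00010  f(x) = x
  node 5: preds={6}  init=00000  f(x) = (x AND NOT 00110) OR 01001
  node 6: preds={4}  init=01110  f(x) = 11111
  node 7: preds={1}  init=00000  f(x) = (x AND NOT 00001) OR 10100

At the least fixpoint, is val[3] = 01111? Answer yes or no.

yes

Trace (13 dequeues):
  [1] u=0 | in 00000 | out 00000 | ==
  [2] u=1 | in 00000 | out 10111 | prev 00000 | push {}
  [3] u=2 | in 10111 | out 11110 | prev 00000 | push {}
  [4] u=3 | in 00000 | out 01001 | prev 00000 | push {0}
  [5] u=4 | in 00000 | out 00010 | ==
  [6] u=5 | in 01110 | out 01001 | prev 00000 | push {}
  [7] u=6 | in 00010 | out 11111 | prev 01110 | push {5}
  [8] u=7 | in 10111 | out 10110 | prev 00000 | push {1,3}
  [9] u=0 | in 01001 | out 01001 | prev 00000 | push {}
  [10] u=5 | in 11111 | out 11001 | prev 01001 | push {}
  [11] u=1 | in 10110 | out 10111 | ==
  [12] u=3 | in 10110 | out 01111 | prev 01001 | push {0}
  [13] u=0 | in 01111 | out 01111 | prev 01001 | push {}

Converged values:
  [0] 01111
  [1] 10111
  [2] 11110
  [3] 01111
  [4] 00010
  [5] 11001
  [6] 11111
  [7] 10110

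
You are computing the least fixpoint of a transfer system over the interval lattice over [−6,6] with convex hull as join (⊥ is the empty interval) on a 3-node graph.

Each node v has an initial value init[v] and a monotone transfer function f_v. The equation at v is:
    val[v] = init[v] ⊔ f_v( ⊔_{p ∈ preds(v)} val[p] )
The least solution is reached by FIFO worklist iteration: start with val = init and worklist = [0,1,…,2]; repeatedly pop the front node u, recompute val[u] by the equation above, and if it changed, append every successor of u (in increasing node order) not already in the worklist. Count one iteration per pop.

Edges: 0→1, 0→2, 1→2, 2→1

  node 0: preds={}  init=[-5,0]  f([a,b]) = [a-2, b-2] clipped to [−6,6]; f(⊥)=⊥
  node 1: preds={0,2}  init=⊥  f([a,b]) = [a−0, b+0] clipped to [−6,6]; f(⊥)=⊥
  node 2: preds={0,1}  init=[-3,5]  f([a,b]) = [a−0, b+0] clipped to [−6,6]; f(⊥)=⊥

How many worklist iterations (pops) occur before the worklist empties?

4

Worklist (4 pops):
  #1 pop 0: in=⊥ → [-5,0] (no change)
  #2 pop 1: in=[-5,5] → [-5,5] (was ⊥); enqueue []
  #3 pop 2: in=[-5,5] → [-5,5] (was [-3,5]); enqueue [1]
  #4 pop 1: in=[-5,5] → [-5,5] (no change)

Fixpoint:
  val[0] = [-5,0]
  val[1] = [-5,5]
  val[2] = [-5,5]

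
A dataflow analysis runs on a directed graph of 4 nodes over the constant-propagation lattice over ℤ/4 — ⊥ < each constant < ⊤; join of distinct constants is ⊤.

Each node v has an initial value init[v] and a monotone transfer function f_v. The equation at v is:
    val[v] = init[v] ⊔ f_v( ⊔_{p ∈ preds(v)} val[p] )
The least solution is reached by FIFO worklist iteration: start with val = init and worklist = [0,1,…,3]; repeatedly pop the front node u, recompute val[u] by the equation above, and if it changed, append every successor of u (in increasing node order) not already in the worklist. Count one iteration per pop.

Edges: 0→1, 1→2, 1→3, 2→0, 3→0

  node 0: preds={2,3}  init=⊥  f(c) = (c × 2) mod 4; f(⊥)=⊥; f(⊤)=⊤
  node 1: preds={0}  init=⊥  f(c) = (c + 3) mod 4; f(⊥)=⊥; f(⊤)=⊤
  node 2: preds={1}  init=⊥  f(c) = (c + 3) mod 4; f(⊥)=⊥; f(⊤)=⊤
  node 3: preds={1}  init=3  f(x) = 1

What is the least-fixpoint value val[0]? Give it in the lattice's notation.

⊤

Worklist (9 pops):
  #1 pop 0: in=3 → 2 (was ⊥); enqueue []
  #2 pop 1: in=2 → 1 (was ⊥); enqueue []
  #3 pop 2: in=1 → 0 (was ⊥); enqueue [0]
  #4 pop 3: in=1 → ⊤ (was 3); enqueue []
  #5 pop 0: in=⊤ → ⊤ (was 2); enqueue [1]
  #6 pop 1: in=⊤ → ⊤ (was 1); enqueue [2,3]
  #7 pop 2: in=⊤ → ⊤ (was 0); enqueue [0]
  #8 pop 3: in=⊤ → ⊤ (no change)
  #9 pop 0: in=⊤ → ⊤ (no change)

Fixpoint:
  val[0] = ⊤
  val[1] = ⊤
  val[2] = ⊤
  val[3] = ⊤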